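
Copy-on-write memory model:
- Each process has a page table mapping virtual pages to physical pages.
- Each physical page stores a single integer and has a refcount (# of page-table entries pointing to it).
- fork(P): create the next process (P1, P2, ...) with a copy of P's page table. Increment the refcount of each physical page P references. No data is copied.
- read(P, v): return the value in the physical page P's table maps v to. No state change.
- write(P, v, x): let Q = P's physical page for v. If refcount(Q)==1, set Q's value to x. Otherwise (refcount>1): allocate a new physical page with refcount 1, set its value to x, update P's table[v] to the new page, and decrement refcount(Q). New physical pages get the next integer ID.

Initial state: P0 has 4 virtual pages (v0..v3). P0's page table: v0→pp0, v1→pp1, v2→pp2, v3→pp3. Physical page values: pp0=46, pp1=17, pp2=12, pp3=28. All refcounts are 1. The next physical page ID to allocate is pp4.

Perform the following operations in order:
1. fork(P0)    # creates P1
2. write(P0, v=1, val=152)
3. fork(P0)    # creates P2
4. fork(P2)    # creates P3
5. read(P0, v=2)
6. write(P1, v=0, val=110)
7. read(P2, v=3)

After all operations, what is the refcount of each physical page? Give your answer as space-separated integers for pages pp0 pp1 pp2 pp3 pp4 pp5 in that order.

Answer: 3 1 4 4 3 1

Derivation:
Op 1: fork(P0) -> P1. 4 ppages; refcounts: pp0:2 pp1:2 pp2:2 pp3:2
Op 2: write(P0, v1, 152). refcount(pp1)=2>1 -> COPY to pp4. 5 ppages; refcounts: pp0:2 pp1:1 pp2:2 pp3:2 pp4:1
Op 3: fork(P0) -> P2. 5 ppages; refcounts: pp0:3 pp1:1 pp2:3 pp3:3 pp4:2
Op 4: fork(P2) -> P3. 5 ppages; refcounts: pp0:4 pp1:1 pp2:4 pp3:4 pp4:3
Op 5: read(P0, v2) -> 12. No state change.
Op 6: write(P1, v0, 110). refcount(pp0)=4>1 -> COPY to pp5. 6 ppages; refcounts: pp0:3 pp1:1 pp2:4 pp3:4 pp4:3 pp5:1
Op 7: read(P2, v3) -> 28. No state change.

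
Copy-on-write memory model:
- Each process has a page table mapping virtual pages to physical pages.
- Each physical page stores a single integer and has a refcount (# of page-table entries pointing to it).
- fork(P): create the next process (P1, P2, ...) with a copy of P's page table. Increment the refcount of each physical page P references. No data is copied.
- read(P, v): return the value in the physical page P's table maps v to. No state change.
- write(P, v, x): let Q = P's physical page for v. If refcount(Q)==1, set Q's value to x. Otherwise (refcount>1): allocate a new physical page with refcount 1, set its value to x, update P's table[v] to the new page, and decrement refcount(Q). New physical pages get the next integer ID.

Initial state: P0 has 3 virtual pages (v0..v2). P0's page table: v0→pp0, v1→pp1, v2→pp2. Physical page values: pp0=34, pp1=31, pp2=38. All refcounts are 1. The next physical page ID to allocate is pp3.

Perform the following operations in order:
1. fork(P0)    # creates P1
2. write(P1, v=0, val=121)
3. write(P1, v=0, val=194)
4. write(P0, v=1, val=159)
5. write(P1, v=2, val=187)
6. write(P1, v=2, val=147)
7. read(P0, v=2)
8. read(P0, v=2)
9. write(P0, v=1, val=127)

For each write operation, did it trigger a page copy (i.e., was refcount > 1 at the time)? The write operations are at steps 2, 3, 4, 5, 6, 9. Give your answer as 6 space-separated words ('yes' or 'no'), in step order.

Op 1: fork(P0) -> P1. 3 ppages; refcounts: pp0:2 pp1:2 pp2:2
Op 2: write(P1, v0, 121). refcount(pp0)=2>1 -> COPY to pp3. 4 ppages; refcounts: pp0:1 pp1:2 pp2:2 pp3:1
Op 3: write(P1, v0, 194). refcount(pp3)=1 -> write in place. 4 ppages; refcounts: pp0:1 pp1:2 pp2:2 pp3:1
Op 4: write(P0, v1, 159). refcount(pp1)=2>1 -> COPY to pp4. 5 ppages; refcounts: pp0:1 pp1:1 pp2:2 pp3:1 pp4:1
Op 5: write(P1, v2, 187). refcount(pp2)=2>1 -> COPY to pp5. 6 ppages; refcounts: pp0:1 pp1:1 pp2:1 pp3:1 pp4:1 pp5:1
Op 6: write(P1, v2, 147). refcount(pp5)=1 -> write in place. 6 ppages; refcounts: pp0:1 pp1:1 pp2:1 pp3:1 pp4:1 pp5:1
Op 7: read(P0, v2) -> 38. No state change.
Op 8: read(P0, v2) -> 38. No state change.
Op 9: write(P0, v1, 127). refcount(pp4)=1 -> write in place. 6 ppages; refcounts: pp0:1 pp1:1 pp2:1 pp3:1 pp4:1 pp5:1

yes no yes yes no no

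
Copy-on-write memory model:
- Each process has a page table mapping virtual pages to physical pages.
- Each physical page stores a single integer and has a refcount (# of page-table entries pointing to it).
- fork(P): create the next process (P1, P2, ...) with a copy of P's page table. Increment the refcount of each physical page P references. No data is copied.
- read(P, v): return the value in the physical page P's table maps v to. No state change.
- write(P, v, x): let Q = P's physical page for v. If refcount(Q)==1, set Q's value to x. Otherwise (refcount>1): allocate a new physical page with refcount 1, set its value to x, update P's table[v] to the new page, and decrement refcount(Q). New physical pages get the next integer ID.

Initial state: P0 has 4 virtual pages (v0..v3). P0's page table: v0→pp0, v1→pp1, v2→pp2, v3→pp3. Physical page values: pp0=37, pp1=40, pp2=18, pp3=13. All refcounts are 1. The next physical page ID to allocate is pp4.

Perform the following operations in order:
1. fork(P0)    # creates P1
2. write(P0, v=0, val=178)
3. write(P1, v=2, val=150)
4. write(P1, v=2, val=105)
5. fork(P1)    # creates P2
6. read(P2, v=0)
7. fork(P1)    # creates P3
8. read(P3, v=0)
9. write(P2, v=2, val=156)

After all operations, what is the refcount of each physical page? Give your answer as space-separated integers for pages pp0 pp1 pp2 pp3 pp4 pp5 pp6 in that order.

Op 1: fork(P0) -> P1. 4 ppages; refcounts: pp0:2 pp1:2 pp2:2 pp3:2
Op 2: write(P0, v0, 178). refcount(pp0)=2>1 -> COPY to pp4. 5 ppages; refcounts: pp0:1 pp1:2 pp2:2 pp3:2 pp4:1
Op 3: write(P1, v2, 150). refcount(pp2)=2>1 -> COPY to pp5. 6 ppages; refcounts: pp0:1 pp1:2 pp2:1 pp3:2 pp4:1 pp5:1
Op 4: write(P1, v2, 105). refcount(pp5)=1 -> write in place. 6 ppages; refcounts: pp0:1 pp1:2 pp2:1 pp3:2 pp4:1 pp5:1
Op 5: fork(P1) -> P2. 6 ppages; refcounts: pp0:2 pp1:3 pp2:1 pp3:3 pp4:1 pp5:2
Op 6: read(P2, v0) -> 37. No state change.
Op 7: fork(P1) -> P3. 6 ppages; refcounts: pp0:3 pp1:4 pp2:1 pp3:4 pp4:1 pp5:3
Op 8: read(P3, v0) -> 37. No state change.
Op 9: write(P2, v2, 156). refcount(pp5)=3>1 -> COPY to pp6. 7 ppages; refcounts: pp0:3 pp1:4 pp2:1 pp3:4 pp4:1 pp5:2 pp6:1

Answer: 3 4 1 4 1 2 1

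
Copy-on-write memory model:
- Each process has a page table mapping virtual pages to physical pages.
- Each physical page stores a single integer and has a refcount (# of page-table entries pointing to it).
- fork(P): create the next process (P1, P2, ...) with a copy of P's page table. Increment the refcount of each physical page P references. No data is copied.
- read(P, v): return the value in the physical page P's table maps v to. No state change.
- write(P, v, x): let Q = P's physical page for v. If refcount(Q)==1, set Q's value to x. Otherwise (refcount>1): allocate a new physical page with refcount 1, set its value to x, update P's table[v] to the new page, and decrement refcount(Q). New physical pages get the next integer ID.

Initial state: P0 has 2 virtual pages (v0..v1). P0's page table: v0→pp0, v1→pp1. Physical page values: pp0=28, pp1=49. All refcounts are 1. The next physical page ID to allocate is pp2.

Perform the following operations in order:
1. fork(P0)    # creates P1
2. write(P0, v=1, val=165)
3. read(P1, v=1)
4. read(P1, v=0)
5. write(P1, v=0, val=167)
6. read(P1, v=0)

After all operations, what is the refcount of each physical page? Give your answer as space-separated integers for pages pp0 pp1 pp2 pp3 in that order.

Answer: 1 1 1 1

Derivation:
Op 1: fork(P0) -> P1. 2 ppages; refcounts: pp0:2 pp1:2
Op 2: write(P0, v1, 165). refcount(pp1)=2>1 -> COPY to pp2. 3 ppages; refcounts: pp0:2 pp1:1 pp2:1
Op 3: read(P1, v1) -> 49. No state change.
Op 4: read(P1, v0) -> 28. No state change.
Op 5: write(P1, v0, 167). refcount(pp0)=2>1 -> COPY to pp3. 4 ppages; refcounts: pp0:1 pp1:1 pp2:1 pp3:1
Op 6: read(P1, v0) -> 167. No state change.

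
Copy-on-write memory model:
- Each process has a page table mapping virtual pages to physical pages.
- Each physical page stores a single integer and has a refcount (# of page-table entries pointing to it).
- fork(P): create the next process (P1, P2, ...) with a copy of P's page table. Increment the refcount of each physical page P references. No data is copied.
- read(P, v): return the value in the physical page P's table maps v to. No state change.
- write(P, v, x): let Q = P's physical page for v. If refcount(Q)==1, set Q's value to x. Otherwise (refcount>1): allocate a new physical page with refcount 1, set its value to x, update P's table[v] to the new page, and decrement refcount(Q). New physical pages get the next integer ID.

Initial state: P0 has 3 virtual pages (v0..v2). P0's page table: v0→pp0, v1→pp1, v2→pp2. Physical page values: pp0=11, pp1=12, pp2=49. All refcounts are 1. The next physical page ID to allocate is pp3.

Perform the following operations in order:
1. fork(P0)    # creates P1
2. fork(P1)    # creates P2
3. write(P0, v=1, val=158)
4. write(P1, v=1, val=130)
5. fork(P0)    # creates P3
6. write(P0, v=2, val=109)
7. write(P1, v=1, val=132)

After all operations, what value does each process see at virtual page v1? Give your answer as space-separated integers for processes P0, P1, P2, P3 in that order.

Answer: 158 132 12 158

Derivation:
Op 1: fork(P0) -> P1. 3 ppages; refcounts: pp0:2 pp1:2 pp2:2
Op 2: fork(P1) -> P2. 3 ppages; refcounts: pp0:3 pp1:3 pp2:3
Op 3: write(P0, v1, 158). refcount(pp1)=3>1 -> COPY to pp3. 4 ppages; refcounts: pp0:3 pp1:2 pp2:3 pp3:1
Op 4: write(P1, v1, 130). refcount(pp1)=2>1 -> COPY to pp4. 5 ppages; refcounts: pp0:3 pp1:1 pp2:3 pp3:1 pp4:1
Op 5: fork(P0) -> P3. 5 ppages; refcounts: pp0:4 pp1:1 pp2:4 pp3:2 pp4:1
Op 6: write(P0, v2, 109). refcount(pp2)=4>1 -> COPY to pp5. 6 ppages; refcounts: pp0:4 pp1:1 pp2:3 pp3:2 pp4:1 pp5:1
Op 7: write(P1, v1, 132). refcount(pp4)=1 -> write in place. 6 ppages; refcounts: pp0:4 pp1:1 pp2:3 pp3:2 pp4:1 pp5:1
P0: v1 -> pp3 = 158
P1: v1 -> pp4 = 132
P2: v1 -> pp1 = 12
P3: v1 -> pp3 = 158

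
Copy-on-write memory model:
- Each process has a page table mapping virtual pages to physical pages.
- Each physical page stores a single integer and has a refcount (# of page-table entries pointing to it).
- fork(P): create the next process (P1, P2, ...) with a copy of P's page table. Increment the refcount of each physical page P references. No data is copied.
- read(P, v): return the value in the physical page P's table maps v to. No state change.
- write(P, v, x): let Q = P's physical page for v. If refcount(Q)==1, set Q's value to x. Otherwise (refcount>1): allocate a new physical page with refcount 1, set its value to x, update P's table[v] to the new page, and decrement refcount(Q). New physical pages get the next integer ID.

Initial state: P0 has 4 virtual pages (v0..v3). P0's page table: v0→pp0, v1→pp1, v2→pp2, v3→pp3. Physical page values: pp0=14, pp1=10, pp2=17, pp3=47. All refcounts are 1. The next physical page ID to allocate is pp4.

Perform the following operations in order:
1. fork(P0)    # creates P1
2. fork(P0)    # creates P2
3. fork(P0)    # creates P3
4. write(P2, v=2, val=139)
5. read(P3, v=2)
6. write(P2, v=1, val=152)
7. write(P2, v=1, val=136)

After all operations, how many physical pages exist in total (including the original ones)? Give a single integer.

Op 1: fork(P0) -> P1. 4 ppages; refcounts: pp0:2 pp1:2 pp2:2 pp3:2
Op 2: fork(P0) -> P2. 4 ppages; refcounts: pp0:3 pp1:3 pp2:3 pp3:3
Op 3: fork(P0) -> P3. 4 ppages; refcounts: pp0:4 pp1:4 pp2:4 pp3:4
Op 4: write(P2, v2, 139). refcount(pp2)=4>1 -> COPY to pp4. 5 ppages; refcounts: pp0:4 pp1:4 pp2:3 pp3:4 pp4:1
Op 5: read(P3, v2) -> 17. No state change.
Op 6: write(P2, v1, 152). refcount(pp1)=4>1 -> COPY to pp5. 6 ppages; refcounts: pp0:4 pp1:3 pp2:3 pp3:4 pp4:1 pp5:1
Op 7: write(P2, v1, 136). refcount(pp5)=1 -> write in place. 6 ppages; refcounts: pp0:4 pp1:3 pp2:3 pp3:4 pp4:1 pp5:1

Answer: 6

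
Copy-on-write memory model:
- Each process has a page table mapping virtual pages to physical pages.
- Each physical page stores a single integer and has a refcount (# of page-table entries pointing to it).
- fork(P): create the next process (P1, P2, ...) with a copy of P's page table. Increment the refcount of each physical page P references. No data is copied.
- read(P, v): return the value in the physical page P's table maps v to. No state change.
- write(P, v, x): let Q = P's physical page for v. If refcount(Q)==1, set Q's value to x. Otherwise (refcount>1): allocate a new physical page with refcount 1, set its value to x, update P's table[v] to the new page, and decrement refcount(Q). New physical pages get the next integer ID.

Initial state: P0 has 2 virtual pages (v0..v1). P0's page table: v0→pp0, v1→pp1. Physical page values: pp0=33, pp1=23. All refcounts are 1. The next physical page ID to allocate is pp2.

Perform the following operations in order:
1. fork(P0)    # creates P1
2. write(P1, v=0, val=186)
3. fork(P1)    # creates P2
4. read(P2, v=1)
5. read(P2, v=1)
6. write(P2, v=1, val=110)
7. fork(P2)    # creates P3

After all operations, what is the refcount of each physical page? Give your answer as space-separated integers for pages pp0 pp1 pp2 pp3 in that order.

Answer: 1 2 3 2

Derivation:
Op 1: fork(P0) -> P1. 2 ppages; refcounts: pp0:2 pp1:2
Op 2: write(P1, v0, 186). refcount(pp0)=2>1 -> COPY to pp2. 3 ppages; refcounts: pp0:1 pp1:2 pp2:1
Op 3: fork(P1) -> P2. 3 ppages; refcounts: pp0:1 pp1:3 pp2:2
Op 4: read(P2, v1) -> 23. No state change.
Op 5: read(P2, v1) -> 23. No state change.
Op 6: write(P2, v1, 110). refcount(pp1)=3>1 -> COPY to pp3. 4 ppages; refcounts: pp0:1 pp1:2 pp2:2 pp3:1
Op 7: fork(P2) -> P3. 4 ppages; refcounts: pp0:1 pp1:2 pp2:3 pp3:2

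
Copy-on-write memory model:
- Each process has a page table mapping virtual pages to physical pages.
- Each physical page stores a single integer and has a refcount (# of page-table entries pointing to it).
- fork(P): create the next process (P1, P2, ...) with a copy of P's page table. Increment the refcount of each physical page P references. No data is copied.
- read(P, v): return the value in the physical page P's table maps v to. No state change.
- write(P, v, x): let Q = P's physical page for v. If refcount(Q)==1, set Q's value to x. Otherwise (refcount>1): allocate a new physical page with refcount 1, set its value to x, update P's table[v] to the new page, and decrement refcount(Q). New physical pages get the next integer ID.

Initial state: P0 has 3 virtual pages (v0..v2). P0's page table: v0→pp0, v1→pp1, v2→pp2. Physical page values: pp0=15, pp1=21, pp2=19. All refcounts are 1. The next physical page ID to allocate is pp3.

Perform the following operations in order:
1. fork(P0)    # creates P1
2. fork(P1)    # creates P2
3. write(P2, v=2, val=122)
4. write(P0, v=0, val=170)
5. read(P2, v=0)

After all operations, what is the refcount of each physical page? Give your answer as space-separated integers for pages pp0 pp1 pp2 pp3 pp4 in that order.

Op 1: fork(P0) -> P1. 3 ppages; refcounts: pp0:2 pp1:2 pp2:2
Op 2: fork(P1) -> P2. 3 ppages; refcounts: pp0:3 pp1:3 pp2:3
Op 3: write(P2, v2, 122). refcount(pp2)=3>1 -> COPY to pp3. 4 ppages; refcounts: pp0:3 pp1:3 pp2:2 pp3:1
Op 4: write(P0, v0, 170). refcount(pp0)=3>1 -> COPY to pp4. 5 ppages; refcounts: pp0:2 pp1:3 pp2:2 pp3:1 pp4:1
Op 5: read(P2, v0) -> 15. No state change.

Answer: 2 3 2 1 1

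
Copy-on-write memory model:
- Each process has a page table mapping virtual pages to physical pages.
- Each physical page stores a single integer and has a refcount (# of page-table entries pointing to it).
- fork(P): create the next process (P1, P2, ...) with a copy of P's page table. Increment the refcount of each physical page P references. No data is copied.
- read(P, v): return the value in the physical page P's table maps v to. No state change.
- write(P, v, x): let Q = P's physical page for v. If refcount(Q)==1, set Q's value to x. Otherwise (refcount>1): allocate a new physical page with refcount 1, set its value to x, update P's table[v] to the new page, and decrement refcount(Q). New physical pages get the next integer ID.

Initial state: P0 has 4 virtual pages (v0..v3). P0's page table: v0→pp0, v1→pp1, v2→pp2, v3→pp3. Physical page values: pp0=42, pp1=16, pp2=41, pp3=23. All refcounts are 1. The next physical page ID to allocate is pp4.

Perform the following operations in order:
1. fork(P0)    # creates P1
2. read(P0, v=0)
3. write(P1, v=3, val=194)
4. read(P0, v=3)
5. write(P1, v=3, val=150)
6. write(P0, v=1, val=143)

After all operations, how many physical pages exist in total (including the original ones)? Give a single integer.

Answer: 6

Derivation:
Op 1: fork(P0) -> P1. 4 ppages; refcounts: pp0:2 pp1:2 pp2:2 pp3:2
Op 2: read(P0, v0) -> 42. No state change.
Op 3: write(P1, v3, 194). refcount(pp3)=2>1 -> COPY to pp4. 5 ppages; refcounts: pp0:2 pp1:2 pp2:2 pp3:1 pp4:1
Op 4: read(P0, v3) -> 23. No state change.
Op 5: write(P1, v3, 150). refcount(pp4)=1 -> write in place. 5 ppages; refcounts: pp0:2 pp1:2 pp2:2 pp3:1 pp4:1
Op 6: write(P0, v1, 143). refcount(pp1)=2>1 -> COPY to pp5. 6 ppages; refcounts: pp0:2 pp1:1 pp2:2 pp3:1 pp4:1 pp5:1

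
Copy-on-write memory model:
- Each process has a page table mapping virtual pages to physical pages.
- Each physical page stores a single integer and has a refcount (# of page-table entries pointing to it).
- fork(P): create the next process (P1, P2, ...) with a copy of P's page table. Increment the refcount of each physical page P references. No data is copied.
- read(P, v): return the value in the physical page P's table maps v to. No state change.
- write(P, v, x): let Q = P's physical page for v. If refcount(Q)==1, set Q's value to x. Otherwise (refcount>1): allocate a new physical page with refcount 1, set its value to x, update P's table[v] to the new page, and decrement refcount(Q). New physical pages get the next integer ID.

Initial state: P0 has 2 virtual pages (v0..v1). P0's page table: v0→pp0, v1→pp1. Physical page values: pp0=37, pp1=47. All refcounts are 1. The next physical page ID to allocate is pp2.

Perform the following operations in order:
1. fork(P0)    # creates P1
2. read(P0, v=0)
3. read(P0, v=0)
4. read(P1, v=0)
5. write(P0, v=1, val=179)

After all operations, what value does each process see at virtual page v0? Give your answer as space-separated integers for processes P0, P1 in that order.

Op 1: fork(P0) -> P1. 2 ppages; refcounts: pp0:2 pp1:2
Op 2: read(P0, v0) -> 37. No state change.
Op 3: read(P0, v0) -> 37. No state change.
Op 4: read(P1, v0) -> 37. No state change.
Op 5: write(P0, v1, 179). refcount(pp1)=2>1 -> COPY to pp2. 3 ppages; refcounts: pp0:2 pp1:1 pp2:1
P0: v0 -> pp0 = 37
P1: v0 -> pp0 = 37

Answer: 37 37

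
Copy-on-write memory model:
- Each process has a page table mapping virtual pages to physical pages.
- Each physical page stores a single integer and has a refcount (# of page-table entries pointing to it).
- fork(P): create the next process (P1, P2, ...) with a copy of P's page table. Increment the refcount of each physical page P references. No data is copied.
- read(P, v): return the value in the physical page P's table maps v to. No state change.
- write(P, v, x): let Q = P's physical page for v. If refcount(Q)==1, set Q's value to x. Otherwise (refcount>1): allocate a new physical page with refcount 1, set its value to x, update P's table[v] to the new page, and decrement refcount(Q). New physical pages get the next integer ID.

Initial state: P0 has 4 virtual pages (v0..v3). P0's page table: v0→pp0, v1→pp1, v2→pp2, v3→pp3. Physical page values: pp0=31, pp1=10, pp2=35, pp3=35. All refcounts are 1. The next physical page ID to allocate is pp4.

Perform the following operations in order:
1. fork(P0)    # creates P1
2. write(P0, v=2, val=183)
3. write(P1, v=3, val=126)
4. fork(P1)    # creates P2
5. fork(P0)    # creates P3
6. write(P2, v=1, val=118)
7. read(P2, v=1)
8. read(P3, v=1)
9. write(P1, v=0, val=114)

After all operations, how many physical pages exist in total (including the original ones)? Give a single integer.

Op 1: fork(P0) -> P1. 4 ppages; refcounts: pp0:2 pp1:2 pp2:2 pp3:2
Op 2: write(P0, v2, 183). refcount(pp2)=2>1 -> COPY to pp4. 5 ppages; refcounts: pp0:2 pp1:2 pp2:1 pp3:2 pp4:1
Op 3: write(P1, v3, 126). refcount(pp3)=2>1 -> COPY to pp5. 6 ppages; refcounts: pp0:2 pp1:2 pp2:1 pp3:1 pp4:1 pp5:1
Op 4: fork(P1) -> P2. 6 ppages; refcounts: pp0:3 pp1:3 pp2:2 pp3:1 pp4:1 pp5:2
Op 5: fork(P0) -> P3. 6 ppages; refcounts: pp0:4 pp1:4 pp2:2 pp3:2 pp4:2 pp5:2
Op 6: write(P2, v1, 118). refcount(pp1)=4>1 -> COPY to pp6. 7 ppages; refcounts: pp0:4 pp1:3 pp2:2 pp3:2 pp4:2 pp5:2 pp6:1
Op 7: read(P2, v1) -> 118. No state change.
Op 8: read(P3, v1) -> 10. No state change.
Op 9: write(P1, v0, 114). refcount(pp0)=4>1 -> COPY to pp7. 8 ppages; refcounts: pp0:3 pp1:3 pp2:2 pp3:2 pp4:2 pp5:2 pp6:1 pp7:1

Answer: 8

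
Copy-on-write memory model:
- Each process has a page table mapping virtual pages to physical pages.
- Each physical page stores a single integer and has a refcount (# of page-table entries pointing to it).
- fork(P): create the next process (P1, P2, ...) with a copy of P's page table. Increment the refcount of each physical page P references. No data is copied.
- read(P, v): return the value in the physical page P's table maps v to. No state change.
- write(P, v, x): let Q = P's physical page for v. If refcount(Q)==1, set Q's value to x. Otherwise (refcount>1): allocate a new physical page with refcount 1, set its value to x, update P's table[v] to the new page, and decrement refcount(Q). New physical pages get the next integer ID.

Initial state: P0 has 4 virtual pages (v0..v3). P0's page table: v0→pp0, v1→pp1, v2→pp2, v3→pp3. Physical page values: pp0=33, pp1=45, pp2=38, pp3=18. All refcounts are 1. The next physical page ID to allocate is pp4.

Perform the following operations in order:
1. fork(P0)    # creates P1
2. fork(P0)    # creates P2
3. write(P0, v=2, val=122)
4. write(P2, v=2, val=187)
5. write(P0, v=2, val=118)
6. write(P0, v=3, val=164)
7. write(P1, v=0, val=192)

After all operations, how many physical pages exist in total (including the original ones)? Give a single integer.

Answer: 8

Derivation:
Op 1: fork(P0) -> P1. 4 ppages; refcounts: pp0:2 pp1:2 pp2:2 pp3:2
Op 2: fork(P0) -> P2. 4 ppages; refcounts: pp0:3 pp1:3 pp2:3 pp3:3
Op 3: write(P0, v2, 122). refcount(pp2)=3>1 -> COPY to pp4. 5 ppages; refcounts: pp0:3 pp1:3 pp2:2 pp3:3 pp4:1
Op 4: write(P2, v2, 187). refcount(pp2)=2>1 -> COPY to pp5. 6 ppages; refcounts: pp0:3 pp1:3 pp2:1 pp3:3 pp4:1 pp5:1
Op 5: write(P0, v2, 118). refcount(pp4)=1 -> write in place. 6 ppages; refcounts: pp0:3 pp1:3 pp2:1 pp3:3 pp4:1 pp5:1
Op 6: write(P0, v3, 164). refcount(pp3)=3>1 -> COPY to pp6. 7 ppages; refcounts: pp0:3 pp1:3 pp2:1 pp3:2 pp4:1 pp5:1 pp6:1
Op 7: write(P1, v0, 192). refcount(pp0)=3>1 -> COPY to pp7. 8 ppages; refcounts: pp0:2 pp1:3 pp2:1 pp3:2 pp4:1 pp5:1 pp6:1 pp7:1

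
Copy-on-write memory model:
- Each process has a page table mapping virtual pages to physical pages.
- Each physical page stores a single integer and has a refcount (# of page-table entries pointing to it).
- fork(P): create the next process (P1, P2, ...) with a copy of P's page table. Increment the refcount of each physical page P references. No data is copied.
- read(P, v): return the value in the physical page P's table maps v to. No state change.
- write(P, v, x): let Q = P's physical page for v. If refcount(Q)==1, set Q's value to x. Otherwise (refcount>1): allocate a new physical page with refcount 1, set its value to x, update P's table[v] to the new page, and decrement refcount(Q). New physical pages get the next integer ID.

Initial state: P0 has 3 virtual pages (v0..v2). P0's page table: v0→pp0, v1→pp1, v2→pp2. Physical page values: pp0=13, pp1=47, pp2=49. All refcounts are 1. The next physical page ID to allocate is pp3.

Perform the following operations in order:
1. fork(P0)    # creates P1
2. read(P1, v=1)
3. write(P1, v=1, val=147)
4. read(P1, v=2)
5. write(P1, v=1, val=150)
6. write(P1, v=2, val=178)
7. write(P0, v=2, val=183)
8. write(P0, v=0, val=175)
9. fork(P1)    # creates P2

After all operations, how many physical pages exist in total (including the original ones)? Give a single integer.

Op 1: fork(P0) -> P1. 3 ppages; refcounts: pp0:2 pp1:2 pp2:2
Op 2: read(P1, v1) -> 47. No state change.
Op 3: write(P1, v1, 147). refcount(pp1)=2>1 -> COPY to pp3. 4 ppages; refcounts: pp0:2 pp1:1 pp2:2 pp3:1
Op 4: read(P1, v2) -> 49. No state change.
Op 5: write(P1, v1, 150). refcount(pp3)=1 -> write in place. 4 ppages; refcounts: pp0:2 pp1:1 pp2:2 pp3:1
Op 6: write(P1, v2, 178). refcount(pp2)=2>1 -> COPY to pp4. 5 ppages; refcounts: pp0:2 pp1:1 pp2:1 pp3:1 pp4:1
Op 7: write(P0, v2, 183). refcount(pp2)=1 -> write in place. 5 ppages; refcounts: pp0:2 pp1:1 pp2:1 pp3:1 pp4:1
Op 8: write(P0, v0, 175). refcount(pp0)=2>1 -> COPY to pp5. 6 ppages; refcounts: pp0:1 pp1:1 pp2:1 pp3:1 pp4:1 pp5:1
Op 9: fork(P1) -> P2. 6 ppages; refcounts: pp0:2 pp1:1 pp2:1 pp3:2 pp4:2 pp5:1

Answer: 6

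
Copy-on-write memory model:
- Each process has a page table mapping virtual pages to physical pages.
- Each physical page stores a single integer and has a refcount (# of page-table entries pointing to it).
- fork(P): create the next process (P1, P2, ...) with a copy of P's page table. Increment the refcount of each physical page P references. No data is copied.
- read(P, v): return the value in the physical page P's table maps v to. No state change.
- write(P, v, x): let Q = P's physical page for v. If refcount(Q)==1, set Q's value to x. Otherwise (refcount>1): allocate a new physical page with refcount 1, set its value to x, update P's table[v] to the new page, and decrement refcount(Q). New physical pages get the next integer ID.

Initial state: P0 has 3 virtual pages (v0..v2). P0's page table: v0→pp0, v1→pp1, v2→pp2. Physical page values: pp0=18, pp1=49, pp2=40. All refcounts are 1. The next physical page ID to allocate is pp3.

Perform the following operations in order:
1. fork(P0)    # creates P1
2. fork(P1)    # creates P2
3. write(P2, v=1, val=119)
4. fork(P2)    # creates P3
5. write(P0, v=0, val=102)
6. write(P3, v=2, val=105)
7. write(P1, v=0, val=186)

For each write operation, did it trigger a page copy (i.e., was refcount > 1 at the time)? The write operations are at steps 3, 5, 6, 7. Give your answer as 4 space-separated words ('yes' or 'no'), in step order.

Op 1: fork(P0) -> P1. 3 ppages; refcounts: pp0:2 pp1:2 pp2:2
Op 2: fork(P1) -> P2. 3 ppages; refcounts: pp0:3 pp1:3 pp2:3
Op 3: write(P2, v1, 119). refcount(pp1)=3>1 -> COPY to pp3. 4 ppages; refcounts: pp0:3 pp1:2 pp2:3 pp3:1
Op 4: fork(P2) -> P3. 4 ppages; refcounts: pp0:4 pp1:2 pp2:4 pp3:2
Op 5: write(P0, v0, 102). refcount(pp0)=4>1 -> COPY to pp4. 5 ppages; refcounts: pp0:3 pp1:2 pp2:4 pp3:2 pp4:1
Op 6: write(P3, v2, 105). refcount(pp2)=4>1 -> COPY to pp5. 6 ppages; refcounts: pp0:3 pp1:2 pp2:3 pp3:2 pp4:1 pp5:1
Op 7: write(P1, v0, 186). refcount(pp0)=3>1 -> COPY to pp6. 7 ppages; refcounts: pp0:2 pp1:2 pp2:3 pp3:2 pp4:1 pp5:1 pp6:1

yes yes yes yes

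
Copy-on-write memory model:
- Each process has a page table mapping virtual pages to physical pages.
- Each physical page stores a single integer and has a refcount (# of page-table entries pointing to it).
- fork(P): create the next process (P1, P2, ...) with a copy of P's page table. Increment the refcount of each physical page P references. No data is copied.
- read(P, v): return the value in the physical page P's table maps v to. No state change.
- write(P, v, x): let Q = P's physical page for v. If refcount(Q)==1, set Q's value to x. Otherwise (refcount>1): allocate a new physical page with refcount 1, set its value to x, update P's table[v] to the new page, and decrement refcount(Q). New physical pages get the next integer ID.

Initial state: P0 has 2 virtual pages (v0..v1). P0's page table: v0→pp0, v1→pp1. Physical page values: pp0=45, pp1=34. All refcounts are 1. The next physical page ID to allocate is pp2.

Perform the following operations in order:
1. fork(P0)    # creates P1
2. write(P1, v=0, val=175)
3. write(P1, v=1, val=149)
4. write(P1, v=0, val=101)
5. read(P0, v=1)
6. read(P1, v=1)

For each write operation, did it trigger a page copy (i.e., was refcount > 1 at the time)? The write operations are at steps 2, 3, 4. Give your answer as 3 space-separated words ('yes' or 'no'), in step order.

Op 1: fork(P0) -> P1. 2 ppages; refcounts: pp0:2 pp1:2
Op 2: write(P1, v0, 175). refcount(pp0)=2>1 -> COPY to pp2. 3 ppages; refcounts: pp0:1 pp1:2 pp2:1
Op 3: write(P1, v1, 149). refcount(pp1)=2>1 -> COPY to pp3. 4 ppages; refcounts: pp0:1 pp1:1 pp2:1 pp3:1
Op 4: write(P1, v0, 101). refcount(pp2)=1 -> write in place. 4 ppages; refcounts: pp0:1 pp1:1 pp2:1 pp3:1
Op 5: read(P0, v1) -> 34. No state change.
Op 6: read(P1, v1) -> 149. No state change.

yes yes no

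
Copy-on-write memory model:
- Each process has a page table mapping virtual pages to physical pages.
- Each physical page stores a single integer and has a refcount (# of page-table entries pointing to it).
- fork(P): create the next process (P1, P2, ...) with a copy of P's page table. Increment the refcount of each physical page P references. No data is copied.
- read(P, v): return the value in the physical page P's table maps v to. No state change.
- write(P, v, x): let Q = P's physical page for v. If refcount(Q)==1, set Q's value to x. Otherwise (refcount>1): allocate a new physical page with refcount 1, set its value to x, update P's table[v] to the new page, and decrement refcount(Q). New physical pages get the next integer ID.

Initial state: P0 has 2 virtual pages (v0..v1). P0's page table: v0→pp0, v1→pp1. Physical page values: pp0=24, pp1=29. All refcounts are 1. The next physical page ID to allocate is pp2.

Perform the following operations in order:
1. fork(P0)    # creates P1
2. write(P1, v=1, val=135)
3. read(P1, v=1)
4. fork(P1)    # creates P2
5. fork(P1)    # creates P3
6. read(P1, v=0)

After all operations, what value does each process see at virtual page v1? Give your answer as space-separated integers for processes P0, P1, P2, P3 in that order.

Answer: 29 135 135 135

Derivation:
Op 1: fork(P0) -> P1. 2 ppages; refcounts: pp0:2 pp1:2
Op 2: write(P1, v1, 135). refcount(pp1)=2>1 -> COPY to pp2. 3 ppages; refcounts: pp0:2 pp1:1 pp2:1
Op 3: read(P1, v1) -> 135. No state change.
Op 4: fork(P1) -> P2. 3 ppages; refcounts: pp0:3 pp1:1 pp2:2
Op 5: fork(P1) -> P3. 3 ppages; refcounts: pp0:4 pp1:1 pp2:3
Op 6: read(P1, v0) -> 24. No state change.
P0: v1 -> pp1 = 29
P1: v1 -> pp2 = 135
P2: v1 -> pp2 = 135
P3: v1 -> pp2 = 135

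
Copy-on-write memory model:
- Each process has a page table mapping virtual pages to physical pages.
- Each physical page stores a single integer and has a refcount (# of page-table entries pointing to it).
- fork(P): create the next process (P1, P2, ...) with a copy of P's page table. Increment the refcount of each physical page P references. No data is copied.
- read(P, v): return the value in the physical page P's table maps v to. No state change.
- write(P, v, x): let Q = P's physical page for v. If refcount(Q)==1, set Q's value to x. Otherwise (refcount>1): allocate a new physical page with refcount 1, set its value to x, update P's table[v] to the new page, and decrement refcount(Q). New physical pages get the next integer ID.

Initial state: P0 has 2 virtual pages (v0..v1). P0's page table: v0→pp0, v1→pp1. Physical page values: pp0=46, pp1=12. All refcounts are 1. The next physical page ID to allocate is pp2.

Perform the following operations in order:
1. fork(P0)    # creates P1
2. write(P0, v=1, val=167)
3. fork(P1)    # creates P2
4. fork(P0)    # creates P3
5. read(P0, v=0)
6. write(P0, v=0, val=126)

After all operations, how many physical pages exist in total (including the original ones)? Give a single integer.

Answer: 4

Derivation:
Op 1: fork(P0) -> P1. 2 ppages; refcounts: pp0:2 pp1:2
Op 2: write(P0, v1, 167). refcount(pp1)=2>1 -> COPY to pp2. 3 ppages; refcounts: pp0:2 pp1:1 pp2:1
Op 3: fork(P1) -> P2. 3 ppages; refcounts: pp0:3 pp1:2 pp2:1
Op 4: fork(P0) -> P3. 3 ppages; refcounts: pp0:4 pp1:2 pp2:2
Op 5: read(P0, v0) -> 46. No state change.
Op 6: write(P0, v0, 126). refcount(pp0)=4>1 -> COPY to pp3. 4 ppages; refcounts: pp0:3 pp1:2 pp2:2 pp3:1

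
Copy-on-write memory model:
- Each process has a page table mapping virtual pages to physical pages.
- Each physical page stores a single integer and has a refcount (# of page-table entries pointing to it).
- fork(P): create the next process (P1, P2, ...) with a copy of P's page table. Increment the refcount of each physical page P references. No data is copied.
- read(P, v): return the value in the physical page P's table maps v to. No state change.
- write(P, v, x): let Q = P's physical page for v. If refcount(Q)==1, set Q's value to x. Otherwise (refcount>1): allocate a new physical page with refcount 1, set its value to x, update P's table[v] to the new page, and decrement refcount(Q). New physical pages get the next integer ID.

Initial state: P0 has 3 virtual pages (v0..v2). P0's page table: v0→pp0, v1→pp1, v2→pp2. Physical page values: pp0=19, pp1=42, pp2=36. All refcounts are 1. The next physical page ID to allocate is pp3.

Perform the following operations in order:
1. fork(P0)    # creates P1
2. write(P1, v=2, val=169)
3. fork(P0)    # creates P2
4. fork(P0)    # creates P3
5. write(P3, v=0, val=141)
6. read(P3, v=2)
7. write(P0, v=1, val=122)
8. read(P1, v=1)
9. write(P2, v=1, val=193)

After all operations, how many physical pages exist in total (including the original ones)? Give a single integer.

Op 1: fork(P0) -> P1. 3 ppages; refcounts: pp0:2 pp1:2 pp2:2
Op 2: write(P1, v2, 169). refcount(pp2)=2>1 -> COPY to pp3. 4 ppages; refcounts: pp0:2 pp1:2 pp2:1 pp3:1
Op 3: fork(P0) -> P2. 4 ppages; refcounts: pp0:3 pp1:3 pp2:2 pp3:1
Op 4: fork(P0) -> P3. 4 ppages; refcounts: pp0:4 pp1:4 pp2:3 pp3:1
Op 5: write(P3, v0, 141). refcount(pp0)=4>1 -> COPY to pp4. 5 ppages; refcounts: pp0:3 pp1:4 pp2:3 pp3:1 pp4:1
Op 6: read(P3, v2) -> 36. No state change.
Op 7: write(P0, v1, 122). refcount(pp1)=4>1 -> COPY to pp5. 6 ppages; refcounts: pp0:3 pp1:3 pp2:3 pp3:1 pp4:1 pp5:1
Op 8: read(P1, v1) -> 42. No state change.
Op 9: write(P2, v1, 193). refcount(pp1)=3>1 -> COPY to pp6. 7 ppages; refcounts: pp0:3 pp1:2 pp2:3 pp3:1 pp4:1 pp5:1 pp6:1

Answer: 7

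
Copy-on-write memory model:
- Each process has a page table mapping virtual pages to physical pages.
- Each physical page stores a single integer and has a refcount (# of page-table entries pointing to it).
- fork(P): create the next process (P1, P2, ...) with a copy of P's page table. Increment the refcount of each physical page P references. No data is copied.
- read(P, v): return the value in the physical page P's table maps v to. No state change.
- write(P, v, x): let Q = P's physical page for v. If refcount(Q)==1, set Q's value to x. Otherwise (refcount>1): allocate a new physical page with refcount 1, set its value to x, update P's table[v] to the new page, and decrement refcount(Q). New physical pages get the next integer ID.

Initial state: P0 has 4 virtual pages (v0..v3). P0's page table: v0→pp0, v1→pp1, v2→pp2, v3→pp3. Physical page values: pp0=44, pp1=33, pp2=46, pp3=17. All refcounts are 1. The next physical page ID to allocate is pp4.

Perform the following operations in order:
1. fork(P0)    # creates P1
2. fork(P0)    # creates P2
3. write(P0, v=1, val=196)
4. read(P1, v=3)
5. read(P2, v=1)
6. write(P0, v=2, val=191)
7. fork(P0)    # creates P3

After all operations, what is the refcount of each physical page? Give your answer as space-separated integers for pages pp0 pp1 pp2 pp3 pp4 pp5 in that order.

Answer: 4 2 2 4 2 2

Derivation:
Op 1: fork(P0) -> P1. 4 ppages; refcounts: pp0:2 pp1:2 pp2:2 pp3:2
Op 2: fork(P0) -> P2. 4 ppages; refcounts: pp0:3 pp1:3 pp2:3 pp3:3
Op 3: write(P0, v1, 196). refcount(pp1)=3>1 -> COPY to pp4. 5 ppages; refcounts: pp0:3 pp1:2 pp2:3 pp3:3 pp4:1
Op 4: read(P1, v3) -> 17. No state change.
Op 5: read(P2, v1) -> 33. No state change.
Op 6: write(P0, v2, 191). refcount(pp2)=3>1 -> COPY to pp5. 6 ppages; refcounts: pp0:3 pp1:2 pp2:2 pp3:3 pp4:1 pp5:1
Op 7: fork(P0) -> P3. 6 ppages; refcounts: pp0:4 pp1:2 pp2:2 pp3:4 pp4:2 pp5:2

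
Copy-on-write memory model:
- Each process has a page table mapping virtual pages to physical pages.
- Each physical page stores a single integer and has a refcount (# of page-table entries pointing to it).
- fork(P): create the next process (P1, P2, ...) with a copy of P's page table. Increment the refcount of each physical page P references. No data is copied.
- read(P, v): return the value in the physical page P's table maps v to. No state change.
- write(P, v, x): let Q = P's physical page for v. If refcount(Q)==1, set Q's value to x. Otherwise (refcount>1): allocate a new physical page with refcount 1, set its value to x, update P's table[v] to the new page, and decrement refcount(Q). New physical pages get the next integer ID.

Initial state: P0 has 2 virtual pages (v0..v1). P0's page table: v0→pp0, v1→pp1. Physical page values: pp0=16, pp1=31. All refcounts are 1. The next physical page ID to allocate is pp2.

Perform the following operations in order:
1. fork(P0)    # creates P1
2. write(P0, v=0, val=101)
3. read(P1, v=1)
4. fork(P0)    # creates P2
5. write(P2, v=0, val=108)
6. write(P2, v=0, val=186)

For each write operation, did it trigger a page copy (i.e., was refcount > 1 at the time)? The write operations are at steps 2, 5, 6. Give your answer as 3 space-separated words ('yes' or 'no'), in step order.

Op 1: fork(P0) -> P1. 2 ppages; refcounts: pp0:2 pp1:2
Op 2: write(P0, v0, 101). refcount(pp0)=2>1 -> COPY to pp2. 3 ppages; refcounts: pp0:1 pp1:2 pp2:1
Op 3: read(P1, v1) -> 31. No state change.
Op 4: fork(P0) -> P2. 3 ppages; refcounts: pp0:1 pp1:3 pp2:2
Op 5: write(P2, v0, 108). refcount(pp2)=2>1 -> COPY to pp3. 4 ppages; refcounts: pp0:1 pp1:3 pp2:1 pp3:1
Op 6: write(P2, v0, 186). refcount(pp3)=1 -> write in place. 4 ppages; refcounts: pp0:1 pp1:3 pp2:1 pp3:1

yes yes no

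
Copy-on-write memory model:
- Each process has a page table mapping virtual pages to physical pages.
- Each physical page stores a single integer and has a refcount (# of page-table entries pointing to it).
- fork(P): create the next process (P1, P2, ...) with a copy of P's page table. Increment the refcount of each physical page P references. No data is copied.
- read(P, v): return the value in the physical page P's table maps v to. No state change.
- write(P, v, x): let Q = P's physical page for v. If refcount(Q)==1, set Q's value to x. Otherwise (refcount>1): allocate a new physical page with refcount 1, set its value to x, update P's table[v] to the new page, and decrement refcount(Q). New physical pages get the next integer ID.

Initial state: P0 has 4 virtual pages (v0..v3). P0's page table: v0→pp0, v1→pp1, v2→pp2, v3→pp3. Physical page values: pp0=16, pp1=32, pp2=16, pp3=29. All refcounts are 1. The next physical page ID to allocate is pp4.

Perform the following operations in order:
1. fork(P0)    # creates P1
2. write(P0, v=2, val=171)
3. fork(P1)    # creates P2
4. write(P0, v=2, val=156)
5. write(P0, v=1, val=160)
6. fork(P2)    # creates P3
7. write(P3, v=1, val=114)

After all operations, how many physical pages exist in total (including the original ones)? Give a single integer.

Answer: 7

Derivation:
Op 1: fork(P0) -> P1. 4 ppages; refcounts: pp0:2 pp1:2 pp2:2 pp3:2
Op 2: write(P0, v2, 171). refcount(pp2)=2>1 -> COPY to pp4. 5 ppages; refcounts: pp0:2 pp1:2 pp2:1 pp3:2 pp4:1
Op 3: fork(P1) -> P2. 5 ppages; refcounts: pp0:3 pp1:3 pp2:2 pp3:3 pp4:1
Op 4: write(P0, v2, 156). refcount(pp4)=1 -> write in place. 5 ppages; refcounts: pp0:3 pp1:3 pp2:2 pp3:3 pp4:1
Op 5: write(P0, v1, 160). refcount(pp1)=3>1 -> COPY to pp5. 6 ppages; refcounts: pp0:3 pp1:2 pp2:2 pp3:3 pp4:1 pp5:1
Op 6: fork(P2) -> P3. 6 ppages; refcounts: pp0:4 pp1:3 pp2:3 pp3:4 pp4:1 pp5:1
Op 7: write(P3, v1, 114). refcount(pp1)=3>1 -> COPY to pp6. 7 ppages; refcounts: pp0:4 pp1:2 pp2:3 pp3:4 pp4:1 pp5:1 pp6:1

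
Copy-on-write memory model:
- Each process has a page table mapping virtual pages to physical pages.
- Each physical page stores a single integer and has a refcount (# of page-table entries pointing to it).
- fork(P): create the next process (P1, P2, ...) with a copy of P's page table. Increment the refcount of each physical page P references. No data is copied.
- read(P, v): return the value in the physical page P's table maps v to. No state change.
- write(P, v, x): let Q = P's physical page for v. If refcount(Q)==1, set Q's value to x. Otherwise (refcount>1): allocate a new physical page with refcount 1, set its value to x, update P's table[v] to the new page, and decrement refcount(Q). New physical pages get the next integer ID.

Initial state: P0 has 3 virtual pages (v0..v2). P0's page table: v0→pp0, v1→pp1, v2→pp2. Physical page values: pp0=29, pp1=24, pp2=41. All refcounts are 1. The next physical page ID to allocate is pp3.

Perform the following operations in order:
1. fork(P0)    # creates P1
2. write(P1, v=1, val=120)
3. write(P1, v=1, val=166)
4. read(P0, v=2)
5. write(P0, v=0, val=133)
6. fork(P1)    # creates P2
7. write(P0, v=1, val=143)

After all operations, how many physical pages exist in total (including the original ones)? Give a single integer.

Answer: 5

Derivation:
Op 1: fork(P0) -> P1. 3 ppages; refcounts: pp0:2 pp1:2 pp2:2
Op 2: write(P1, v1, 120). refcount(pp1)=2>1 -> COPY to pp3. 4 ppages; refcounts: pp0:2 pp1:1 pp2:2 pp3:1
Op 3: write(P1, v1, 166). refcount(pp3)=1 -> write in place. 4 ppages; refcounts: pp0:2 pp1:1 pp2:2 pp3:1
Op 4: read(P0, v2) -> 41. No state change.
Op 5: write(P0, v0, 133). refcount(pp0)=2>1 -> COPY to pp4. 5 ppages; refcounts: pp0:1 pp1:1 pp2:2 pp3:1 pp4:1
Op 6: fork(P1) -> P2. 5 ppages; refcounts: pp0:2 pp1:1 pp2:3 pp3:2 pp4:1
Op 7: write(P0, v1, 143). refcount(pp1)=1 -> write in place. 5 ppages; refcounts: pp0:2 pp1:1 pp2:3 pp3:2 pp4:1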